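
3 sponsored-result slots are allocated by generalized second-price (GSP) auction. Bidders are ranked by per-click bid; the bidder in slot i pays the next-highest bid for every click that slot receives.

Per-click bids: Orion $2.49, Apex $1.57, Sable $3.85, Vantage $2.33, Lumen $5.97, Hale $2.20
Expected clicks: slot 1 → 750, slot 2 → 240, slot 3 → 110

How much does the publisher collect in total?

Total revenue: $3741.40

Sorting advertisers: $5.97 (Lumen) > $3.85 (Sable) > $2.49 (Orion) > $2.33 (Vantage) > …
Slot 1: Lumen pays $3.85 × 750 = $2887.50
Slot 2: Sable pays $2.49 × 240 = $597.60
Slot 3: Orion pays $2.33 × 110 = $256.30
Total = $3741.40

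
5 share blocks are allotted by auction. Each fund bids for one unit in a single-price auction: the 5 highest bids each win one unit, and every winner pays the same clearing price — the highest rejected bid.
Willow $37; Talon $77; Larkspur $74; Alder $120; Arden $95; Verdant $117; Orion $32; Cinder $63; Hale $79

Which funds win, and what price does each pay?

Sorting: 120 (Alder), 117 (Verdant), 95 (Arden), 79 (Hale), 77 (Talon), 74 (Larkspur), 63 (Cinder), …
Winners (5 units): Alder, Verdant, Arden, Hale, Talon.
Clearing price = highest rejected bid = $74.

Alder, Verdant, Arden, Hale, Talon; each pays $74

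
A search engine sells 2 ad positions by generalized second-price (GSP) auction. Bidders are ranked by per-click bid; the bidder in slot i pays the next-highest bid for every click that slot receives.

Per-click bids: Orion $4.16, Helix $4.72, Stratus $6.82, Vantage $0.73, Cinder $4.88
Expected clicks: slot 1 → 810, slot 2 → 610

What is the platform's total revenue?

Total revenue: $6832.00

Sorting advertisers: $6.82 (Stratus) > $4.88 (Cinder) > $4.72 (Helix) > …
Slot 1: Stratus pays $4.88 × 810 = $3952.80
Slot 2: Cinder pays $4.72 × 610 = $2879.20
Total = $6832.00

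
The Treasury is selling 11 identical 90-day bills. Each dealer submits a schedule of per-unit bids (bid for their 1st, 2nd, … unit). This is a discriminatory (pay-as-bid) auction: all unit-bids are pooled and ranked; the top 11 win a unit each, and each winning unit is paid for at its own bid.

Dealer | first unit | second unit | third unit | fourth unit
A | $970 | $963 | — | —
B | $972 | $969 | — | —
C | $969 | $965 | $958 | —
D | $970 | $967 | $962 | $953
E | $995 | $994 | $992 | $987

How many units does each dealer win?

A 1, B 2, C 2, D 2, E 4

Pooled unit-bids ranked (top 11): 995 (E-1), 994 (E-2), 992 (E-3), 987 (E-4), 972 (B-1), 970 (A-1), 970 (D-1), 969 (B-2), 969 (C-1), 967 (D-2), 965 (C-2)
Next rejected bid: $963 (not a price — pay-as-bid).
Allocation: A 1, B 2, C 2, D 2, E 4.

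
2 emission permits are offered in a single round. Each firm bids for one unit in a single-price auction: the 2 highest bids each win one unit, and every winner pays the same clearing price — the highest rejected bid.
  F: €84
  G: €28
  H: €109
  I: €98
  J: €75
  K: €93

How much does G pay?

Bids ranked high→low: 109 (H), 98 (I), 93 (K), 84 (F), …
Top 2: H, I.
Clearing price = highest rejected bid = €93.
G does not win → pays €0.

G pays €0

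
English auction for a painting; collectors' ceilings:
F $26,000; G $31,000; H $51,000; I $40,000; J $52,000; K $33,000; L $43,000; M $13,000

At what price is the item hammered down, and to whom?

Rule: the price rises until one bidder remains; the winner pays the price at which the last rival dropped out.
Sorting limits: 52,000 (J) > 51,000 (H) > 43,000 (L) > 40,000 (I) > 33,000 (K) > 31,000 (G) > …
Once the price passes $51,000, only J is left; the hammer falls at H's limit of $51,000.

J wins at $51,000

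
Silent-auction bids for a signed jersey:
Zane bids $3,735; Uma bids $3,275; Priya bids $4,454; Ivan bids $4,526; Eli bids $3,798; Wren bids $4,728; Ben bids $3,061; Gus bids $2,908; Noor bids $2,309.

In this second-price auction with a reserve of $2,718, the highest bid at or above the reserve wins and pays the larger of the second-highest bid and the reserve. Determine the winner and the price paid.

Sorting bids: 4,728 (Wren) > 4,526 (Ivan) > 4,454 (Priya) > 3,798 (Eli) > 3,735 (Zane) > 3,275 (Uma) > …
Wren has the top bid at or above the reserve ($4,728).
Second-highest bid $4,526 exceeds the reserve $2,718 → payment $4,526.

Wren pays $4,526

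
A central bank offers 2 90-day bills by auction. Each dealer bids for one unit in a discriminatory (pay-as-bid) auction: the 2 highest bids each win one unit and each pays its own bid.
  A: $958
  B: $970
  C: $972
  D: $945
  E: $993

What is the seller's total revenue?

Total revenue: $1,965

Bids ranked high→low: 993 (E), 972 (C), 970 (B), 958 (A), …
Top 2: E, C.
Total revenue = 993 + 972 = $1,965.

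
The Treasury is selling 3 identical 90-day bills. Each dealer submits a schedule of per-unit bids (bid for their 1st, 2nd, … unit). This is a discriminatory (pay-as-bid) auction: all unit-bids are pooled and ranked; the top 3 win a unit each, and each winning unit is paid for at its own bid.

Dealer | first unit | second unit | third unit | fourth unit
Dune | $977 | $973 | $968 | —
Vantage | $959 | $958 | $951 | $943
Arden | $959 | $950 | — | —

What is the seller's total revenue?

Total revenue: $2,918

Merging the schedules and taking the best 3: 977 (Dune-1), 973 (Dune-2), 968 (Dune-3)
Next rejected bid: $959 (not a price — pay-as-bid).
Each winning unit pays its own bid.
Revenue = 977 + 973 + 968 = $2,918.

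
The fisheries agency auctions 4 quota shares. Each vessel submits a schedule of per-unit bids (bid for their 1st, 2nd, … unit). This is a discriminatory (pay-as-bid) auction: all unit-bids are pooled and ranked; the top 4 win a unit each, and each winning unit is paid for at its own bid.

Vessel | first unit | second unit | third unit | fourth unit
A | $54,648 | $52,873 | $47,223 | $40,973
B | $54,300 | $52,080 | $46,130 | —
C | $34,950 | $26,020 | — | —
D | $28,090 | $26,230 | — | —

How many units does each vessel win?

A 2, B 2

All unit-bids, highest first — top 4: 54,648 (A-1), 54,300 (B-1), 52,873 (A-2), 52,080 (B-2)
Next rejected bid: $47,223 (not a price — pay-as-bid).
Allocation: A 2, B 2.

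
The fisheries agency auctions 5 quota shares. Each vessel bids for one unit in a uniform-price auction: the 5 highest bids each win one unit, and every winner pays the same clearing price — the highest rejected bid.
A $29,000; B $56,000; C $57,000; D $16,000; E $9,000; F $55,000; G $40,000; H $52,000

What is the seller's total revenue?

Ordering the bids: 57,000 (C), 56,000 (B), 55,000 (F), 52,000 (H), 40,000 (G), 29,000 (A), 16,000 (D), …
Winners (5 units): C, B, F, H, G.
Highest unsuccessful bid: $29,000 → clearing price.
Total revenue = 5 × $29,000 = $145,000.

Total revenue: $145,000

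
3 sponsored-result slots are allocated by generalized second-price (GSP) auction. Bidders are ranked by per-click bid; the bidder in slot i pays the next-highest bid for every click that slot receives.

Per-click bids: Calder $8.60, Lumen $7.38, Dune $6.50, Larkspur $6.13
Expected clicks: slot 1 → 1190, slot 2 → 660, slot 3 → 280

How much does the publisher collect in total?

Total revenue: $14788.60

Ranked by bid: $8.60 (Calder) > $7.38 (Lumen) > $6.50 (Dune) > $6.13 (Larkspur)
Slot 1: Calder pays $7.38 × 1190 = $8782.20
Slot 2: Lumen pays $6.50 × 660 = $4290.00
Slot 3: Dune pays $6.13 × 280 = $1716.40
Total = $14788.60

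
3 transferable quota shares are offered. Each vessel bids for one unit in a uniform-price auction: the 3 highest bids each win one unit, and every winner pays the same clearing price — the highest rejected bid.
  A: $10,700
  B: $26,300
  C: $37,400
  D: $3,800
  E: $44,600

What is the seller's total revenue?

Bids ranked high→low: 44,600 (E), 37,400 (C), 26,300 (B), 10,700 (A), 3,800 (D)
Top 3: E, C, B.
Clearing price = highest rejected bid = $10,700.
Total revenue = 3 × $10,700 = $32,100.

Total revenue: $32,100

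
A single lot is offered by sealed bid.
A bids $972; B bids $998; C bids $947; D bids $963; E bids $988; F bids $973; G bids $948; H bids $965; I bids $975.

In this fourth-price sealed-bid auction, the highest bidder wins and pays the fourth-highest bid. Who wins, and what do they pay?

B pays $973

Sorting bids: 998 (B) > 988 (E) > 975 (I) > 973 (F) > 972 (A) > 965 (H) > …
B is highest; pays the fourth-highest bid, $973.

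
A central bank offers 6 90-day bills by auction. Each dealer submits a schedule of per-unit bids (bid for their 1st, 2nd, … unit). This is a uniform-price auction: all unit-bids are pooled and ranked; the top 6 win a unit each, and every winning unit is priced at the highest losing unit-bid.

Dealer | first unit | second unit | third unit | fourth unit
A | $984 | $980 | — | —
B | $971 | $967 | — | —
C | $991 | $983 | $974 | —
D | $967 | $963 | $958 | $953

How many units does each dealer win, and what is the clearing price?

Merging the schedules and taking the best 6: 991 (C-1), 984 (A-1), 983 (C-2), 980 (A-2), 974 (C-3), 971 (B-1)
Highest rejected unit-bid = $967.
Allocation: A 2, B 1, C 3.

A 2, B 1, C 3; clearing price $967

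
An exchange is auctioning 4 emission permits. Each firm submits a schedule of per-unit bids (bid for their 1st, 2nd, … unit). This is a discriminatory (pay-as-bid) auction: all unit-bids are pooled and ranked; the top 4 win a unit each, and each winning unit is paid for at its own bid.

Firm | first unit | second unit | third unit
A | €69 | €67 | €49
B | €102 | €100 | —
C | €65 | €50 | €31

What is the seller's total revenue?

Pooled unit-bids ranked (top 4): 102 (B-1), 100 (B-2), 69 (A-1), 67 (A-2)
Next rejected bid: €65 (not a price — pay-as-bid).
Each winning unit pays its own bid.
Revenue = 102 + 100 + 69 + 67 = €338.

Total revenue: €338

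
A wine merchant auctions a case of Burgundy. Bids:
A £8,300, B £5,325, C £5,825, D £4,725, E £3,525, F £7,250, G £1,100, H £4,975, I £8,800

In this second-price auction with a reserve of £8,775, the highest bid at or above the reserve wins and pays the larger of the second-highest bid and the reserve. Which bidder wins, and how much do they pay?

I pays £8,775

Bids in order: 8,800 (I) > 8,300 (A) > 7,250 (F) > 5,825 (C) > 5,325 (B) > 4,975 (H) > …
I has the top bid at or above the reserve (£8,800).
Second-highest bid £8,300 is below the reserve £8,775, so the reserve binds → payment £8,775.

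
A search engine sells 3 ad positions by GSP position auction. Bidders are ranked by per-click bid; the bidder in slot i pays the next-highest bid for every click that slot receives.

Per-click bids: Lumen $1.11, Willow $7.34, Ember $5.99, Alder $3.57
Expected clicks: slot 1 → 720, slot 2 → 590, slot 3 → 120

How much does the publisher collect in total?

Ranked by bid: $7.34 (Willow) > $5.99 (Ember) > $3.57 (Alder) > $1.11 (Lumen)
Slot 1: Willow pays $5.99 × 720 = $4312.80
Slot 2: Ember pays $3.57 × 590 = $2106.30
Slot 3: Alder pays $1.11 × 120 = $133.20
Total = $6552.30

Total revenue: $6552.30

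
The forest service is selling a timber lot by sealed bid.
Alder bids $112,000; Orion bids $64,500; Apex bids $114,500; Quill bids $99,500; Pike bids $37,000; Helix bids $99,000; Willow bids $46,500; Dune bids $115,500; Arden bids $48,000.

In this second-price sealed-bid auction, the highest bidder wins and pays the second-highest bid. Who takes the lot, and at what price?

Dune pays $114,500

Bids in order: 115,500 (Dune) > 114,500 (Apex) > 112,000 (Alder) > 99,500 (Quill) > 99,000 (Helix) > 64,500 (Orion) > …
Dune is highest; pays the second-highest bid, $114,500.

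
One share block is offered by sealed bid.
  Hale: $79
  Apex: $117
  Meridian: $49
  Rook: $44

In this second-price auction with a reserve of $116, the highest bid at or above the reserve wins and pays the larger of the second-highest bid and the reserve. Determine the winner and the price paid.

Sorting bids: 117 (Apex) > 79 (Hale) > 49 (Meridian) > 44 (Rook)
Highest eligible bid: Apex at $117.
max(second-highest $79, reserve $116) = $116.

Apex pays $116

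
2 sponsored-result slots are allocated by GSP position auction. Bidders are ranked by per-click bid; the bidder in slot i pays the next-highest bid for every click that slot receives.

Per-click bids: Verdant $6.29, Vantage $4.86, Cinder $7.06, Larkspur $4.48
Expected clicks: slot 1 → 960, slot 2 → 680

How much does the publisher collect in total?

Per-click bids in order: $7.06 (Cinder) > $6.29 (Verdant) > $4.86 (Vantage) > …
Slot 1: Cinder pays $6.29 × 960 = $6038.40
Slot 2: Verdant pays $4.86 × 680 = $3304.80
Total = $9343.20

Total revenue: $9343.20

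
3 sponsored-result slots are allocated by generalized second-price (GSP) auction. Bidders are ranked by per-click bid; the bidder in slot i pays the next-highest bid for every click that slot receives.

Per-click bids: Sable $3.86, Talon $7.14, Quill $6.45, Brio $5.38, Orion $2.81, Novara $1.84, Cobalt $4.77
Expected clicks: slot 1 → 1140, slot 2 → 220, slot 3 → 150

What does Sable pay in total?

Ranked by bid: $7.14 (Talon) > $6.45 (Quill) > $5.38 (Brio) > $4.77 (Cobalt) > …
Sable ranks below slot 3 → no slot, pays nothing.

Sable pays $0.00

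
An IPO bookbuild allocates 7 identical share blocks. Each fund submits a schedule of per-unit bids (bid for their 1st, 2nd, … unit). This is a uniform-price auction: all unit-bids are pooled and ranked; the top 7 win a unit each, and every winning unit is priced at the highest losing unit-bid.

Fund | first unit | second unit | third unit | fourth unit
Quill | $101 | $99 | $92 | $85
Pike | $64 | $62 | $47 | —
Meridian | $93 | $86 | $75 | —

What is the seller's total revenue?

Merging the schedules and taking the best 7: 101 (Quill-1), 99 (Quill-2), 93 (Meridian-1), 92 (Quill-3), 86 (Meridian-2), 85 (Quill-4), 75 (Meridian-3)
The (k+1)-th unit-bid is $64.
Allocation: Meridian 3, Quill 4. Every unit priced at $64.
Revenue = 7 × 64 = $448.

Total revenue: $448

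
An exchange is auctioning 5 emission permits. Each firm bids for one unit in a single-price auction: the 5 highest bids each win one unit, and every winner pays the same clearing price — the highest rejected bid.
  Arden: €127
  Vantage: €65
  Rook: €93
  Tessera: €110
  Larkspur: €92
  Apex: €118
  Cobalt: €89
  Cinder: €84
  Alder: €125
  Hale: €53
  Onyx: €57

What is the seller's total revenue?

Sorting: 127 (Arden), 125 (Alder), 118 (Apex), 110 (Tessera), 93 (Rook), 92 (Larkspur), 89 (Cobalt), …
Winners (5 units): Arden, Alder, Apex, Tessera, Rook.
First losing bid is Larkspur's €92, which sets the uniform price.
Total revenue = 5 × €92 = €460.

Total revenue: €460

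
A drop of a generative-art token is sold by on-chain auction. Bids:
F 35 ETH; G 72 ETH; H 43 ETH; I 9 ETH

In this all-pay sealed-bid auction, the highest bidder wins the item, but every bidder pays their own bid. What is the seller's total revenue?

Total revenue: 159 ETH

Bids in order: 72 (G) > 43 (H) > 35 (F) > 9 (I)
G wins with the top bid; all bids are sunk regardless.
Every bidder forfeits their bid regardless of winning.
Revenue = 35 + 72 + 43 + 9 = 159 ETH.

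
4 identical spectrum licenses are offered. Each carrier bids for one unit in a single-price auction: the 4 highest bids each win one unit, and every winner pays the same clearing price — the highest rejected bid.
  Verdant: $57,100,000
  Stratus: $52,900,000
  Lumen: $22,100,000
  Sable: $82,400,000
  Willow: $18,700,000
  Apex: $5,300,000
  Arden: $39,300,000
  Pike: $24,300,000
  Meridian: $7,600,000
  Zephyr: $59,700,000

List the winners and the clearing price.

Sable, Zephyr, Verdant, Stratus; each pays $39,300,000

Bids ranked high→low: 82,400,000 (Sable), 59,700,000 (Zephyr), 57,100,000 (Verdant), 52,900,000 (Stratus), 39,300,000 (Arden), 24,300,000 (Pike), …
The 4 highest are Sable, Zephyr, Verdant, Stratus.
Highest unsuccessful bid: $39,300,000 → clearing price.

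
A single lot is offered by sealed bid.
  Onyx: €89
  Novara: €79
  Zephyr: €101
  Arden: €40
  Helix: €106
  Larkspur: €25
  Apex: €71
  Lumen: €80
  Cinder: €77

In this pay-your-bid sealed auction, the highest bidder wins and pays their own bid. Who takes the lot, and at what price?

Helix pays €106

Pay-your-bid sealed auction: the highest bidder wins and pays their own bid.
Bids ranked: 106 (Helix) > 101 (Zephyr) > 89 (Onyx) > 80 (Lumen) > 79 (Novara) > 77 (Cinder) > …
First-price: Helix pays what they bid, €106.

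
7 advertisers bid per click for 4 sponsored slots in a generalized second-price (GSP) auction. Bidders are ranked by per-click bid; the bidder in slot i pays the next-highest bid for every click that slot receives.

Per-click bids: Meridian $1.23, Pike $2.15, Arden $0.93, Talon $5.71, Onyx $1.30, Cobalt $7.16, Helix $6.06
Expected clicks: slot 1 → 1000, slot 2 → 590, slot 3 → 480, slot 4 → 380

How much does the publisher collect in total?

Ranked by bid: $7.16 (Cobalt) > $6.06 (Helix) > $5.71 (Talon) > $2.15 (Pike) > $1.30 (Onyx) > …
Slot 1: Cobalt pays $6.06 × 1000 = $6060.00
Slot 2: Helix pays $5.71 × 590 = $3368.90
Slot 3: Talon pays $2.15 × 480 = $1032.00
Slot 4: Pike pays $1.30 × 380 = $494.00
Total = $10954.90

Total revenue: $10954.90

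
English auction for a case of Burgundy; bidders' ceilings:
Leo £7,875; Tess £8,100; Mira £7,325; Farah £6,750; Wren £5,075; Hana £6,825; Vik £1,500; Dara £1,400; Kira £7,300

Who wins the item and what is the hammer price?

Sorting limits: 8,100 (Tess) > 7,875 (Leo) > 7,325 (Mira) > 7,300 (Kira) > 6,825 (Hana) > 6,750 (Farah) > …
Leo is the last rival to drop out, at £7,875; Tess remains and wins at that price.

Tess wins at £7,875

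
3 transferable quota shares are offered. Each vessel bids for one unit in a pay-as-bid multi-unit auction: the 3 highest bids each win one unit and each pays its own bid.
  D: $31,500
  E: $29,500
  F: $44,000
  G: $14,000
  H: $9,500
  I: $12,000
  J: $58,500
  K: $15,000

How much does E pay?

E pays $0

Ordering the bids: 58,500 (J), 44,000 (F), 31,500 (D), 29,500 (E), 15,000 (K), …
Top 3: J, F, D.
E does not win → $0.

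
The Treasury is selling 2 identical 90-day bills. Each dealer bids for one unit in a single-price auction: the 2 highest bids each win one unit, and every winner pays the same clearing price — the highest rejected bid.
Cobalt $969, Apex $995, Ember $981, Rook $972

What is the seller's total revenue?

Bids ranked high→low: 995 (Apex), 981 (Ember), 972 (Rook), 969 (Cobalt)
The 2 highest are Apex, Ember.
Highest unsuccessful bid: $972 → clearing price.
Total revenue = 2 × $972 = $1,944.

Total revenue: $1,944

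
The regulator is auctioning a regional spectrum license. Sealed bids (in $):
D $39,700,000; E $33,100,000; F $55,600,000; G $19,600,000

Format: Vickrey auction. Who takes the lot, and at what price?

F pays $39,700,000

Sorting bids: 55,600,000 (F) > 39,700,000 (D) > 33,100,000 (E) > 19,600,000 (G)
Second-price: F pays D's bid of $39,700,000.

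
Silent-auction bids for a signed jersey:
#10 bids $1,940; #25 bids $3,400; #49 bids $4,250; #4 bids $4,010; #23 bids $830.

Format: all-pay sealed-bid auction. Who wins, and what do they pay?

Bids ranked: 4,250 (#49) > 4,010 (#4) > 3,400 (#25) > 1,940 (#10) > 830 (#23)
#49 wins with the top bid; all bids are sunk regardless.

#49 pays $4,250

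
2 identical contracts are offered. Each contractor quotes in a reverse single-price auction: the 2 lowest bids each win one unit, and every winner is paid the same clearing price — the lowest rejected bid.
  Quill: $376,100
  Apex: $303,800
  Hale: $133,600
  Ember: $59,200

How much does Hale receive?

Hale is paid $303,800

Sorting: 59,200 (Ember), 133,600 (Hale), 303,800 (Apex), 376,100 (Quill)
The 2 lowest are Ember, Hale.
Lowest unsuccessful bid: $303,800 → clearing price.
Hale wins → is paid $303,800.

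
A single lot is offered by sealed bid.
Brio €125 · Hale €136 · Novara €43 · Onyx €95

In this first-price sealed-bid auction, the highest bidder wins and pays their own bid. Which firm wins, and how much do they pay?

Sorting bids: 136 (Hale) > 125 (Brio) > 95 (Onyx) > 43 (Novara)
Hale has the highest bid and pays exactly that: €136.

Hale pays €136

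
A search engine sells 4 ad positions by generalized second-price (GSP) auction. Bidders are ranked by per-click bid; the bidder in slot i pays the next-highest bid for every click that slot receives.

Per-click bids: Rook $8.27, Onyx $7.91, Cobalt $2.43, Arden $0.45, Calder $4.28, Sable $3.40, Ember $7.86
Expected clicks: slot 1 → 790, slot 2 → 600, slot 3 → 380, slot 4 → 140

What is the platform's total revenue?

Ranked by bid: $8.27 (Rook) > $7.91 (Onyx) > $7.86 (Ember) > $4.28 (Calder) > $3.40 (Sable) > …
Slot 1: Rook pays $7.91 × 790 = $6248.90
Slot 2: Onyx pays $7.86 × 600 = $4716.00
Slot 3: Ember pays $4.28 × 380 = $1626.40
Slot 4: Calder pays $3.40 × 140 = $476.00
Total = $13067.30

Total revenue: $13067.30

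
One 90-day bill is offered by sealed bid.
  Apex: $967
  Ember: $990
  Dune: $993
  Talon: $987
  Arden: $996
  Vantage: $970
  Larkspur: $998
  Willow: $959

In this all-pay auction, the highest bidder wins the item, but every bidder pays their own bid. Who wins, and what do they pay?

Larkspur pays $998

Bids in order: 998 (Larkspur) > 996 (Arden) > 993 (Dune) > 990 (Ember) > 987 (Talon) > 970 (Vantage) > …
Larkspur wins with the top bid; all bids are sunk regardless.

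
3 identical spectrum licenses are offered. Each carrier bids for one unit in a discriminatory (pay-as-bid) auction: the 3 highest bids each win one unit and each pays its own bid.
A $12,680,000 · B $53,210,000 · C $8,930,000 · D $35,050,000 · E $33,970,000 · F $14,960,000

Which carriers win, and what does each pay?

Sorting: 53,210,000 (B), 35,050,000 (D), 33,970,000 (E), 14,960,000 (F), 12,680,000 (A), …
The 3 highest are B, D, E.
Each winner pays its own bid: B $53,210,000, D $35,050,000, E $33,970,000.

B $53,210,000, D $35,050,000, E $33,970,000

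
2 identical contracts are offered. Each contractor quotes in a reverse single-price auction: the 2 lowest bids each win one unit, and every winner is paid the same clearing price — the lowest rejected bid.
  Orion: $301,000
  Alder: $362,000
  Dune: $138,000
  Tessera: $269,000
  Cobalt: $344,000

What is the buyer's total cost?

Total cost: $602,000

Sorting: 138,000 (Dune), 269,000 (Tessera), 301,000 (Orion), 344,000 (Cobalt), …
The 2 lowest are Dune, Tessera.
Lowest unsuccessful bid: $301,000 → clearing price.
Total cost = 2 × $301,000 = $602,000.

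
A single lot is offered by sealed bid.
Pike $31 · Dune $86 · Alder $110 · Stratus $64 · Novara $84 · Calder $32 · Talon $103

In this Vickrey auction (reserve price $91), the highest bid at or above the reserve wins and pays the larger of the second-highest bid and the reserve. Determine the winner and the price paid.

Bids in order: 110 (Alder) > 103 (Talon) > 86 (Dune) > 84 (Novara) > 64 (Stratus) > 32 (Calder) > …
Highest eligible bid: Alder at $110.
Second-highest bid $103 exceeds the reserve $91 → payment $103.

Alder pays $103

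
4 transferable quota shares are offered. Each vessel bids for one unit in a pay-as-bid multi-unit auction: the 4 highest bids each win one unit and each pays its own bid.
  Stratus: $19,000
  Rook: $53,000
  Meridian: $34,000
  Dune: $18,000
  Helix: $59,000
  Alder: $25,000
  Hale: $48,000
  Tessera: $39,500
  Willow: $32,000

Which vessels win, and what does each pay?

Sorting: 59,000 (Helix), 53,000 (Rook), 48,000 (Hale), 39,500 (Tessera), 34,000 (Meridian), 32,000 (Willow), …
Winners (4 units): Helix, Rook, Hale, Tessera.
Each winner pays its own bid: Helix $59,000, Rook $53,000, Hale $48,000, Tessera $39,500.

Helix $59,000, Rook $53,000, Hale $48,000, Tessera $39,500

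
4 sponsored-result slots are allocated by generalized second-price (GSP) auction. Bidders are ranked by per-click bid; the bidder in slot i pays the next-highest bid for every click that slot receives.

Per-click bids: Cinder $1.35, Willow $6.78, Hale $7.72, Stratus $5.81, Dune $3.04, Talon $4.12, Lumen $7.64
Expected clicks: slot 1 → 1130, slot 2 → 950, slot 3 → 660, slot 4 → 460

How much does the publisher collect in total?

Sorting advertisers: $7.72 (Hale) > $7.64 (Lumen) > $6.78 (Willow) > $5.81 (Stratus) > $4.12 (Talon) > …
Slot 1: Hale pays $7.64 × 1130 = $8633.20
Slot 2: Lumen pays $6.78 × 950 = $6441.00
Slot 3: Willow pays $5.81 × 660 = $3834.60
Slot 4: Stratus pays $4.12 × 460 = $1895.20
Total = $20804.00

Total revenue: $20804.00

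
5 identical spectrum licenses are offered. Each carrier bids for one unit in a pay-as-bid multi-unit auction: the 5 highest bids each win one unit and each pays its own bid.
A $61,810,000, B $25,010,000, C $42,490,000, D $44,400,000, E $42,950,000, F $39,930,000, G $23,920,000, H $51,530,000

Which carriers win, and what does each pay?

Sorting: 61,810,000 (A), 51,530,000 (H), 44,400,000 (D), 42,950,000 (E), 42,490,000 (C), 39,930,000 (F), 25,010,000 (B), …
The 5 highest are A, H, D, E, C.
Each winner pays its own bid: A $61,810,000, H $51,530,000, D $44,400,000, E $42,950,000, C $42,490,000.

A $61,810,000, H $51,530,000, D $44,400,000, E $42,950,000, C $42,490,000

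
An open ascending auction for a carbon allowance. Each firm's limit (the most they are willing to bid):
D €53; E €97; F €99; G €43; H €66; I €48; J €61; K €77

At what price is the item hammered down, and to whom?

F wins at €97

Rule: the price rises until one bidder remains; the winner pays the price at which the last rival dropped out.
Limits ranked: 99 (F) > 97 (E) > 77 (K) > 66 (H) > 61 (J) > 53 (D) > …
Bidding ends when E exits at €97; F takes it.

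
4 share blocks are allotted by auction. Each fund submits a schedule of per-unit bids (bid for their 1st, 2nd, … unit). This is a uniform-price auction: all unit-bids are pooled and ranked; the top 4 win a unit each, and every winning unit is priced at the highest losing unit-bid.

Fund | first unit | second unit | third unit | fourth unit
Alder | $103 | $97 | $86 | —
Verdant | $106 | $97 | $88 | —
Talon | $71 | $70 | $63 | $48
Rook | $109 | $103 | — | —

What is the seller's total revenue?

Total revenue: $388

Pooled unit-bids ranked (top 4): 109 (Rook-1), 106 (Verdant-1), 103 (Alder-1), 103 (Rook-2)
Highest rejected unit-bid = $97.
Allocation: Alder 1, Rook 2, Verdant 1. Every unit priced at $97.
Revenue = 4 × 97 = $388.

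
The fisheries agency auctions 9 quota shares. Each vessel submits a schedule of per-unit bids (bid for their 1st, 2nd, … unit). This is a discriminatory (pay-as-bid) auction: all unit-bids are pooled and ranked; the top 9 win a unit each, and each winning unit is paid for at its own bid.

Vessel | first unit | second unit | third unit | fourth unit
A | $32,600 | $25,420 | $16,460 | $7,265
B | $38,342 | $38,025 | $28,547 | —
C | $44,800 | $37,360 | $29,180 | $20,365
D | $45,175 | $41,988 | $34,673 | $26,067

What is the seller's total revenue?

Total revenue: $342,143

Merging the schedules and taking the best 9: 45,175 (D-1), 44,800 (C-1), 41,988 (D-2), 38,342 (B-1), 38,025 (B-2), 37,360 (C-2), 34,673 (D-3), 32,600 (A-1), 29,180 (C-3)
Next rejected bid: $28,547 (not a price — pay-as-bid).
Each winning unit pays its own bid.
Revenue = 45,175 + 44,800 + 41,988 + 38,342 + 38,025 + 37,360 + 34,673 + 32,600 + 29,180 = $342,143.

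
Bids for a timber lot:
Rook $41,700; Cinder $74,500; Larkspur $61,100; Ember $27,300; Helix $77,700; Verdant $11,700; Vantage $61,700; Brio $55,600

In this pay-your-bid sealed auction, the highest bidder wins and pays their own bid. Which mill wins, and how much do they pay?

Helix pays $77,700

Bids ranked: 77,700 (Helix) > 74,500 (Cinder) > 61,700 (Vantage) > 61,100 (Larkspur) > 55,600 (Brio) > 41,700 (Rook) > …
Helix is highest → pays own bid, $77,700.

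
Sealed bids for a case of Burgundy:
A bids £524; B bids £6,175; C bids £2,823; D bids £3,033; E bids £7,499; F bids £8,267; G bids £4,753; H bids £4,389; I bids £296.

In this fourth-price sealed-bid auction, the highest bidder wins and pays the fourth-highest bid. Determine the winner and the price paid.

Rule: the highest bidder wins and pays the fourth-highest bid.
Sorting bids: 8,267 (F) > 7,499 (E) > 6,175 (B) > 4,753 (G) > 4,389 (H) > 3,033 (D) > …
F is highest; pays the fourth-highest bid, £4,753.

F pays £4,753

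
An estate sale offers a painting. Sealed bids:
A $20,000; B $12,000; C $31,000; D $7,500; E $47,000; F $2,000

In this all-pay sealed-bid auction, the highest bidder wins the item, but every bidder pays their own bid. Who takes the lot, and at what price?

All-pay sealed-bid auction: the highest bidder wins the item, but every bidder pays their own bid.
Bids ranked: 47,000 (E) > 31,000 (C) > 20,000 (A) > 12,000 (B) > 7,500 (D) > 2,000 (F)
E is highest and takes the item; every bidder forfeits their bid.

E pays $47,000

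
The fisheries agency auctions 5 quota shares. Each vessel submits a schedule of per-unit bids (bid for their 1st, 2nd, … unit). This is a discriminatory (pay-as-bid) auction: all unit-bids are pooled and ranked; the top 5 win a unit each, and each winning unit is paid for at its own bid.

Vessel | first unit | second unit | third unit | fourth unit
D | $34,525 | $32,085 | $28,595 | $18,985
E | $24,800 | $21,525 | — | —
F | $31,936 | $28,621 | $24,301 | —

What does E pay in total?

E pays $0

All unit-bids, highest first — top 5: 34,525 (D-1), 32,085 (D-2), 31,936 (F-1), 28,621 (F-2), 28,595 (D-3)
Next rejected bid: $24,800 (not a price — pay-as-bid).
E wins no units.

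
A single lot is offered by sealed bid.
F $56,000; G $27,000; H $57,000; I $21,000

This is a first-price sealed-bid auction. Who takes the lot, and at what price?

H pays $57,000

First-price sealed-bid auction: the highest bidder wins and pays their own bid.
Bids in order: 57,000 (H) > 56,000 (F) > 27,000 (G) > 21,000 (I)
First-price: H pays what they bid, $57,000.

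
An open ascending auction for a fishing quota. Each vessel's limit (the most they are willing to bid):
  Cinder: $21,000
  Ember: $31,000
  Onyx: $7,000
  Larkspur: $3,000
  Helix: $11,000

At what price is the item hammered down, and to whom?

Ember wins at $21,000

Limits ranked: 31,000 (Ember) > 21,000 (Cinder) > 11,000 (Helix) > 7,000 (Onyx) > 3,000 (Larkspur)
Once the price passes $21,000, only Ember is left; the hammer falls at Cinder's limit of $21,000.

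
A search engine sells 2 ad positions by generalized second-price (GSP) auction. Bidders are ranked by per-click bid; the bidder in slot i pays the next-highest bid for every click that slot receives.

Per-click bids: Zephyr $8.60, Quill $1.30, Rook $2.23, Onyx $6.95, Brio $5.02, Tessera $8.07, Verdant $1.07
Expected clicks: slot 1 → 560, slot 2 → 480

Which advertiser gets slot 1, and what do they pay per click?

Sorting advertisers: $8.60 (Zephyr) > $8.07 (Tessera) > $6.95 (Onyx) > …
Slot 1 goes to the first-ranked bidder, Zephyr, who pays the next bid down: $8.07/click.

Zephyr; $8.07 per click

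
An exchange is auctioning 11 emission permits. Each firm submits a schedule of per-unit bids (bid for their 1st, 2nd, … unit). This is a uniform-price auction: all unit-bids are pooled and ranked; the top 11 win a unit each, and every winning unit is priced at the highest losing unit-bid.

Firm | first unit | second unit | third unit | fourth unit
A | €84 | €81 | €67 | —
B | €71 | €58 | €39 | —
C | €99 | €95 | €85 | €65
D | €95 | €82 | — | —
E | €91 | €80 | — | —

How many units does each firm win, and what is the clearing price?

Merging the schedules and taking the best 11: 99 (C-1), 95 (C-2), 95 (D-1), 91 (E-1), 85 (C-3), 84 (A-1), 82 (D-2), 81 (A-2), 80 (E-2), 71 (B-1), 67 (A-3)
First bid not allocated: €65.
Allocation: A 3, B 1, C 3, D 2, E 2.

A 3, B 1, C 3, D 2, E 2; clearing price €65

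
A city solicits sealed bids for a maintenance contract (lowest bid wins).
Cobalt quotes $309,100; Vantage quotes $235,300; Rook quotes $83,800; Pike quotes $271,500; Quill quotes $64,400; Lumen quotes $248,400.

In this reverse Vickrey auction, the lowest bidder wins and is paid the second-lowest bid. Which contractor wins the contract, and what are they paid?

Bids ranked: 64,400 (Quill) < 83,800 (Rook) < 235,300 (Vantage) < 248,400 (Lumen) < 271,500 (Pike) < 309,100 (Cobalt)
Second-price: Quill is paid Rook's bid of $83,800.

Quill is paid $83,800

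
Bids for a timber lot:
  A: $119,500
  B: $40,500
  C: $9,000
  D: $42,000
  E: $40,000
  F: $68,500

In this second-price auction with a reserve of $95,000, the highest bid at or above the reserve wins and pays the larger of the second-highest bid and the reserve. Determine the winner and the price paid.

A pays $95,000

Bids ranked: 119,500 (A) > 68,500 (F) > 42,000 (D) > 40,500 (B) > 40,000 (E) > 9,000 (C)
Highest eligible bid: A at $119,500.
Second-highest bid $68,500 is below the reserve $95,000, so the reserve binds → payment $95,000.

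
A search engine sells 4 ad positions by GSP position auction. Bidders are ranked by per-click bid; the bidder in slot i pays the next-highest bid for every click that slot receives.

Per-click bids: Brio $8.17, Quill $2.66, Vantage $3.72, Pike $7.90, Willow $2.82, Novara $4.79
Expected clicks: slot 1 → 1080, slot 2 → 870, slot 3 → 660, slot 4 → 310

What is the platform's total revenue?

Per-click bids in order: $8.17 (Brio) > $7.90 (Pike) > $4.79 (Novara) > $3.72 (Vantage) > $2.82 (Willow) > …
Slot 1: Brio pays $7.90 × 1080 = $8532.00
Slot 2: Pike pays $4.79 × 870 = $4167.30
Slot 3: Novara pays $3.72 × 660 = $2455.20
Slot 4: Vantage pays $2.82 × 310 = $874.20
Total = $16028.70

Total revenue: $16028.70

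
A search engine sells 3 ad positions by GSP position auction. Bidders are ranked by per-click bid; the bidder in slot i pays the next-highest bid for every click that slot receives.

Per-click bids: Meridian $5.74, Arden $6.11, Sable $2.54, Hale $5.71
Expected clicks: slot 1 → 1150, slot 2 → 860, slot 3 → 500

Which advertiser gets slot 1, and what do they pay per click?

Arden; $5.74 per click

Per-click bids in order: $6.11 (Arden) > $5.74 (Meridian) > $5.71 (Hale) > $2.54 (Sable)
Slot 1 goes to the first-ranked bidder, Arden, who pays the next bid down: $5.74/click.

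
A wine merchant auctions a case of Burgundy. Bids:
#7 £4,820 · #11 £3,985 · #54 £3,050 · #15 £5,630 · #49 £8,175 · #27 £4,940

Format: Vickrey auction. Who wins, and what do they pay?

#49 pays £5,630

Sorting bids: 8,175 (#49) > 5,630 (#15) > 4,940 (#27) > 4,820 (#7) > 3,985 (#11) > 3,050 (#54)
#49 wins with the highest bid; price is set by the runner-up at £5,630.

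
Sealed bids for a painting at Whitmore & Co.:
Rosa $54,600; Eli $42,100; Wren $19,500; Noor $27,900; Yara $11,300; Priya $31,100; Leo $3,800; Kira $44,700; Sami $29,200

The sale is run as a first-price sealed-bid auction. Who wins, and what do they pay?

Rosa pays $54,600

Sorting bids: 54,600 (Rosa) > 44,700 (Kira) > 42,100 (Eli) > 31,100 (Priya) > 29,200 (Sami) > 27,900 (Noor) > …
First-price: Rosa pays what they bid, $54,600.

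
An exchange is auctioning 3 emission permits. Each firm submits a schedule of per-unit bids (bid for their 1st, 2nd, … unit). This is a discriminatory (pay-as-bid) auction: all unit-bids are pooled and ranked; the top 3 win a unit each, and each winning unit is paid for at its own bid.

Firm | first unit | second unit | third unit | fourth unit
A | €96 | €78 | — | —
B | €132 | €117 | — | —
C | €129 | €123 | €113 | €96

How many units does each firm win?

B 1, C 2

All unit-bids, highest first — top 3: 132 (B-1), 129 (C-1), 123 (C-2)
Next rejected bid: €117 (not a price — pay-as-bid).
Allocation: B 1, C 2.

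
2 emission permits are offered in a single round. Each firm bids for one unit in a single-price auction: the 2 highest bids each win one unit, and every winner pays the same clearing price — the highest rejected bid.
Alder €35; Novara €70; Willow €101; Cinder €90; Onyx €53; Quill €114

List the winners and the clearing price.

Sorting: 114 (Quill), 101 (Willow), 90 (Cinder), 70 (Novara), …
Winners (2 units): Quill, Willow.
Clearing price = highest rejected bid = €90.

Quill, Willow; each pays €90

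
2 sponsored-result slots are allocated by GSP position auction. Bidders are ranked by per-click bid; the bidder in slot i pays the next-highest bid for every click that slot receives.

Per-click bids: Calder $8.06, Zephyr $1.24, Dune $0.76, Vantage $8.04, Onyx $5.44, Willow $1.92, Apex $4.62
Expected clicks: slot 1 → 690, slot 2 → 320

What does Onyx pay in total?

Onyx pays $0.00

Sorting advertisers: $8.06 (Calder) > $8.04 (Vantage) > $5.44 (Onyx) > …
Onyx ranks below slot 2 → no slot, pays nothing.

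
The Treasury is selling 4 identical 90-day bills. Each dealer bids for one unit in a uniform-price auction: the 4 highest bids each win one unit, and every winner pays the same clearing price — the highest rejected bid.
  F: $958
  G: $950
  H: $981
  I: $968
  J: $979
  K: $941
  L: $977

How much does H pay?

H pays $958

Sorting: 981 (H), 979 (J), 977 (L), 968 (I), 958 (F), 950 (G), …
Top 4: H, J, L, I.
Clearing price = highest rejected bid = $958.
H wins → pays $958.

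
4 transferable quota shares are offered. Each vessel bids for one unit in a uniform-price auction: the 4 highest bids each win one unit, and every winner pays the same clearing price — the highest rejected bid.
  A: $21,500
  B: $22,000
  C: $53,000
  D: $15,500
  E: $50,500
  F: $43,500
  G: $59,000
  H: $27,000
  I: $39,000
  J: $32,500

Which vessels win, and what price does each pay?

Ordering the bids: 59,000 (G), 53,000 (C), 50,500 (E), 43,500 (F), 39,000 (I), 32,500 (J), …
Top 4: G, C, E, F.
First losing bid is I's $39,000, which sets the uniform price.

G, C, E, F; each pays $39,000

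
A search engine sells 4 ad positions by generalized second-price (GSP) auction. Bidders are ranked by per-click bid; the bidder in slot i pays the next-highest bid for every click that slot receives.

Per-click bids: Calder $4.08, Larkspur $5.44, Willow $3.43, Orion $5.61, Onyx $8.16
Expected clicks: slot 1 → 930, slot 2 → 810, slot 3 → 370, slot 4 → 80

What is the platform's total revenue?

Per-click bids in order: $8.16 (Onyx) > $5.61 (Orion) > $5.44 (Larkspur) > $4.08 (Calder) > $3.43 (Willow)
Slot 1: Onyx pays $5.61 × 930 = $5217.30
Slot 2: Orion pays $5.44 × 810 = $4406.40
Slot 3: Larkspur pays $4.08 × 370 = $1509.60
Slot 4: Calder pays $3.43 × 80 = $274.40
Total = $11407.70

Total revenue: $11407.70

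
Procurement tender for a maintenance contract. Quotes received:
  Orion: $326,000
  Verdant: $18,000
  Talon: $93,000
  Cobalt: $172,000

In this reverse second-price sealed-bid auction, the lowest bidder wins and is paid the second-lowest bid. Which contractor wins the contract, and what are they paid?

Verdant is paid $93,000

Bids ranked: 18,000 (Verdant) < 93,000 (Talon) < 172,000 (Cobalt) < 326,000 (Orion)
Verdant is lowest; is paid the second-lowest bid, $93,000.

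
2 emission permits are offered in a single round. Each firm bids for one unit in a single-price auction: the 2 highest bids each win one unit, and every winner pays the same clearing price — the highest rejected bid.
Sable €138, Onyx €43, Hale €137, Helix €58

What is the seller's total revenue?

Sorting: 138 (Sable), 137 (Hale), 58 (Helix), 43 (Onyx)
Winners (2 units): Sable, Hale.
Clearing price = highest rejected bid = €58.
Total revenue = 2 × €58 = €116.

Total revenue: €116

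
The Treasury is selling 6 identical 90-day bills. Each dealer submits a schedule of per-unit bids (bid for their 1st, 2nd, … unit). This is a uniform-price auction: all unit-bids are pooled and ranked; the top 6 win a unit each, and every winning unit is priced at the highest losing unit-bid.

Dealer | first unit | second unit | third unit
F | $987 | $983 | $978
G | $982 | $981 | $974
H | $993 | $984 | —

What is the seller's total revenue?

Pooled unit-bids ranked (top 6): 993 (H-1), 987 (F-1), 984 (H-2), 983 (F-2), 982 (G-1), 981 (G-2)
The (k+1)-th unit-bid is $978.
Allocation: F 2, G 2, H 2. Every unit priced at $978.
Revenue = 6 × 978 = $5,868.

Total revenue: $5,868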